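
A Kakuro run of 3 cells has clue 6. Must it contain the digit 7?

The only way to make 6 from 3 distinct digits is {1,2,3}, which does not contain 7.

No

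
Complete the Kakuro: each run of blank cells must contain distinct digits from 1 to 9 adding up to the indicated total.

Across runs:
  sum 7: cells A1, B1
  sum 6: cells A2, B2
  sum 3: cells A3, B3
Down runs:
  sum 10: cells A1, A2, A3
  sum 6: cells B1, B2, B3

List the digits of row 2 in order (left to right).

3 in 2 cells must be {1,2}; 6 in 3 cells must be {1,2,3}.
Nothing is forced directly, so branch on B2, whose candidates are 1 or 2. If B2 = 2: that forces A2 = 4, A3 = 1, after which B3 would have to be in {2} for the 3 across but in {1,3} for the 6 down — contradiction. So B2 = 1.
A2 = 6 − 1 = 5 completes the 6 across.
Given what's placed, B3 must be 2 to fit the 3 across and 6 down.
B1 = 6 − 3 = 3 completes the 6 down.
A3 = 3 − 2 = 1 completes the 3 across.
A1 = 7 − 3 = 4 completes the 7 across.

5 1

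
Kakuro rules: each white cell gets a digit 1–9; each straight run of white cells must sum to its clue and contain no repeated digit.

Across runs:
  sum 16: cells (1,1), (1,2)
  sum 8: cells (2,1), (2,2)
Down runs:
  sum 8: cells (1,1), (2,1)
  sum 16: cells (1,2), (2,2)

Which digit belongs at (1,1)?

7

16 in 2 cells must be {7,9}.
The 16 across and the 8 down share only 7, so (1,1) = 7.
(1,2) = 16 − 7 = 9 completes the 16 across.
(2,1) = 8 − 7 = 1 completes the 8 down.
(2,2) = 8 − 1 = 7 completes the 8 across.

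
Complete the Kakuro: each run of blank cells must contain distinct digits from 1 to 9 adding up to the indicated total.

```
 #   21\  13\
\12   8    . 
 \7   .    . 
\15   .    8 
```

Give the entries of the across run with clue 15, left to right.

7 8

R1C2 = 12 − 8 = 4 completes the 12 across.
R2C2 = 13 − 12 = 1 completes the 13 down.
R3C1 = 15 − 8 = 7 completes the 15 across.
R2C1 = 7 − 1 = 6 completes the 7 across.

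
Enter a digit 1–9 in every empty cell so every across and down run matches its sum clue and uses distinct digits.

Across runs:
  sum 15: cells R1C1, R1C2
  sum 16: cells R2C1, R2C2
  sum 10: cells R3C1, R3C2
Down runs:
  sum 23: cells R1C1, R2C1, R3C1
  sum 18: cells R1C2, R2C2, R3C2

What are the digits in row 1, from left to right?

6 9

16 in 2 cells must be {7,9}; 23 in 3 cells must be {6,8,9}.
The 16 across and the 23 down share only 9, so R2C1 = 9.
R2C2 = 16 − 9 = 7 completes the 16 across.
Nothing is forced directly, so branch on R1C1, whose candidates are 6 or 8. If R1C1 = 8: then R1C2 would have to be in {7} for the 15 across but in {2,3,5,6,8,9} for the 18 down — contradiction. So R1C1 = 6.
R1C2 = 15 − 6 = 9 completes the 15 across.
R3C1 = 23 − 15 = 8 completes the 23 down.
R3C2 = 10 − 8 = 2 completes the 10 across.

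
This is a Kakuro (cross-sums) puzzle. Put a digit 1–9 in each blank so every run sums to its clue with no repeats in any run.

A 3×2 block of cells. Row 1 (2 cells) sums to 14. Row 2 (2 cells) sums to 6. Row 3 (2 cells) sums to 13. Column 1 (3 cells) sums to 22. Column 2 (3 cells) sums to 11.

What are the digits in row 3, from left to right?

The 6 across and the 22 down share only 5, so (2,1) = 5.
(2,2) = 6 − 5 = 1 completes the 6 across.
Nothing is forced directly, so branch on (1,1), whose candidates are 8 or 9. If (1,1) = 9: then (1,2) would have to be in {5} for the 14 across but in {2,3,4,6,7,8} for the 11 down — contradiction. So (1,1) = 8.
(1,2) = 14 − 8 = 6 completes the 14 across.
(3,1) = 22 − 13 = 9 completes the 22 down.
(3,2) = 13 − 9 = 4 completes the 13 across.

9, 4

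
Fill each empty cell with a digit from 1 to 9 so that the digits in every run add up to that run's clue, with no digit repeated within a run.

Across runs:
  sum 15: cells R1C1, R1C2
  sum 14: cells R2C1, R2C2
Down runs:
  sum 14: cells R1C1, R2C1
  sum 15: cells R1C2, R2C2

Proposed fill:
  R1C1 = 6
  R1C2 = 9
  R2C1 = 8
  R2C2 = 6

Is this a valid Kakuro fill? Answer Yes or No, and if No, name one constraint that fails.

Across: 6+9=15; 8+6=14. Down: 6+8=14; 9+6=15. No digit repeats within any run.

Yes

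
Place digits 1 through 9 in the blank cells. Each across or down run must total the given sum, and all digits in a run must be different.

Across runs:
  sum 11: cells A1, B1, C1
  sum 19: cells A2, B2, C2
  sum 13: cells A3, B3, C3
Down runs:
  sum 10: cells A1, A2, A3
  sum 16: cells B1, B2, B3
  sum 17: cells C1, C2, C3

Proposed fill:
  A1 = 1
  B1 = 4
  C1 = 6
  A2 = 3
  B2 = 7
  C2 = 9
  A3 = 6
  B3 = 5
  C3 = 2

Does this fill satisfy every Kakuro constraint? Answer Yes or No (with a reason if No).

Yes

Across: 1+4+6=11; 3+7+9=19; 6+5+2=13. Down: 1+3+6=10; 4+7+5=16; 6+9+2=17. No digit repeats within any run.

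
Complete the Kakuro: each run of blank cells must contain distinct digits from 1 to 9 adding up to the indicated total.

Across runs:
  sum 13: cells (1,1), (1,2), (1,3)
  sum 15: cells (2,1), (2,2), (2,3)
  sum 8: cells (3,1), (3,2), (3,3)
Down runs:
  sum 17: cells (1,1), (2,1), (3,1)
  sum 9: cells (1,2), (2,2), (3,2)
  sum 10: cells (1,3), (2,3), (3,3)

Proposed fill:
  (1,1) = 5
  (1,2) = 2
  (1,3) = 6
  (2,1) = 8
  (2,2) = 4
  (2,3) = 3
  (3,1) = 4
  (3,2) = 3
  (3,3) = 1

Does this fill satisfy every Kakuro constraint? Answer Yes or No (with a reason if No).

Across: 5+2+6=13; 8+4+3=15; 4+3+1=8. Down: 5+8+4=17; 2+4+3=9; 6+3+1=10. No digit repeats within any run.

Yes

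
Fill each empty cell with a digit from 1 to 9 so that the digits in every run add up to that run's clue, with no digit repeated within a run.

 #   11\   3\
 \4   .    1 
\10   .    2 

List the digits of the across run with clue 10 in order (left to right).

4 in 2 cells must be {1,3}; 3 in 2 cells must be {1,2}.
R1C1 = 4 − 1 = 3 completes the 4 across.
R2C1 = 10 − 2 = 8 completes the 10 across.

8 2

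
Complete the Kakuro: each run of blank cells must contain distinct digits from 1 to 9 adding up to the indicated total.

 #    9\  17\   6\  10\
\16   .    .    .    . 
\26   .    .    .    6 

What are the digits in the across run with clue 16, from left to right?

2 9 1 4

17 in 2 cells must be {8,9}.
R1C4 = 10 − 6 = 4 completes the 10 down.
Nothing is forced directly, so branch on R1C2, whose candidates are 8 or 9. If R1C2 = 8: that forces R1C3 = 1, R2C2 = 9, after which R2C3 would have to be in {3,4,7,8} for the 26 across but in {5} for the 6 down — contradiction. So R1C2 = 9.
R2C2 = 17 − 9 = 8 completes the 17 down.
Given what's placed, R2C3 must be 5 to fit the 26 across and 6 down.
R1C3 = 6 − 5 = 1 completes the 6 down.
R2C1 = 26 − 19 = 7 completes the 26 across.
R1C1 = 16 − 14 = 2 completes the 16 across.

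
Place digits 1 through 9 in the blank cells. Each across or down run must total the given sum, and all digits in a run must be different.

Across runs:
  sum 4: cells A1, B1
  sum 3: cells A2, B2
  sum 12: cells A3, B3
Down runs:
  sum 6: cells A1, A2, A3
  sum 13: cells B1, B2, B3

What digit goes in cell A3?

4 in 2 cells must be {1,3}; 3 in 2 cells must be {1,2}; 6 in 3 cells must be {1,2,3}.
The 12 across and the 6 down share only 3, so A3 = 3.
B3 = 12 − 3 = 9 completes the 12 across.
Given what's placed, A1 must be 1 to fit the 4 across and 6 down.
B1 = 4 − 1 = 3 completes the 4 across.
A2 = 6 − 4 = 2 completes the 6 down.
B2 = 3 − 2 = 1 completes the 3 across.

3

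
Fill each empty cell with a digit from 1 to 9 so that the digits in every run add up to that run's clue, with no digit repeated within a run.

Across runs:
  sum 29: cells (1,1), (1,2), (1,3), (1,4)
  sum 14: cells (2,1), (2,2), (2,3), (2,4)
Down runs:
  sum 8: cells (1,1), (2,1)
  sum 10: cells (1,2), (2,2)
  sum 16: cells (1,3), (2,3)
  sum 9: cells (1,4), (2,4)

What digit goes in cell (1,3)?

9

29 in 4 cells must be {5,7,8,9}; 16 in 2 cells must be {7,9}.
Only 7 fits (2,3) under both its across sum 14 and down sum 16.
(1,3) = 16 − 7 = 9 completes the 16 down.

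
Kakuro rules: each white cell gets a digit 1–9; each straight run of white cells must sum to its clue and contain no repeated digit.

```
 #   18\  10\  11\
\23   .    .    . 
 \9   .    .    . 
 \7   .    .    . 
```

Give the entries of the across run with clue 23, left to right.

23 in 3 cells must be {6,8,9}; 7 in 3 cells must be {1,2,4}.
Only 6 fits R1C2 under both its across sum 23 and down sum 10.
Given what's placed, R1C3 must be 8 to fit the 23 across and 11 down.
R3C2 = 1: the only remaining digit allowed by both the 7 across and the 10 down.
Given what's placed, R3C3 must be 2 to fit the 7 across and 11 down.
R1C1 = 23 − 14 = 9 completes the 23 across.

9 6 8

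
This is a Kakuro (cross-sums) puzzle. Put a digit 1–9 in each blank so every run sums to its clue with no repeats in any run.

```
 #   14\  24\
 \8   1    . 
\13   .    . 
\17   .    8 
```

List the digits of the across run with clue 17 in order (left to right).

9 8

17 in 2 cells must be {8,9}; 24 in 3 cells must be {7,8,9}.
R1C2 = 8 − 1 = 7 completes the 8 across.
R2C2 = 24 − 15 = 9 completes the 24 down.
R3C1 = 17 − 8 = 9 completes the 17 across.
R2C1 = 13 − 9 = 4 completes the 13 across.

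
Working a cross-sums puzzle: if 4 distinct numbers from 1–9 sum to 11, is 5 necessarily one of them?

The only way to make 11 from 4 distinct digits is {1,2,3,5}, which contains 5.

Yes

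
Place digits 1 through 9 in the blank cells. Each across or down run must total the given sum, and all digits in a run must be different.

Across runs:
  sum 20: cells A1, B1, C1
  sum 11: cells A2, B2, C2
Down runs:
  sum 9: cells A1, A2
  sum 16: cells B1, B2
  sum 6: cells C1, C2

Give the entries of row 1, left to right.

16 in 2 cells must be {7,9}.
The 11 across and the 16 down share only 7, so B2 = 7.
Given what's placed, C2 must be 1 to fit the 11 across and 6 down.
B1 = 16 − 7 = 9 completes the 16 down.
C1 = 6 − 1 = 5 completes the 6 down.
A2 = 11 − 8 = 3 completes the 11 across.
A1 = 20 − 14 = 6 completes the 20 across.

6, 9, 5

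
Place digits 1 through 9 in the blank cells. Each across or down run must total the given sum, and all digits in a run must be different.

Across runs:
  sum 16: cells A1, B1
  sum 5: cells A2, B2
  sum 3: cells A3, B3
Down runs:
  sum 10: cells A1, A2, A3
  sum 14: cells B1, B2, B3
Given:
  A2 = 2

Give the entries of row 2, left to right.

16 in 2 cells must be {7,9}; 3 in 2 cells must be {1,2}.
A1 = 7: the only remaining digit allowed by both the 16 across and the 10 down.
B1 = 16 − 7 = 9 completes the 16 across.
B2 = 5 − 2 = 3 completes the 5 across.
A3 = 10 − 9 = 1 completes the 10 down.
B3 = 3 − 1 = 2 completes the 3 across.

2 3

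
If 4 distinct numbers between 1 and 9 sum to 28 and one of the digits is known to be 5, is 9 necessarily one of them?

The only way to make 28 from 4 distinct digits under that restriction is {5,6,8,9}, which contains 9.

Yes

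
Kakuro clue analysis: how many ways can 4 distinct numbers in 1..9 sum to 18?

4 distinct digits from 1–9 sum between 10 and 30.

11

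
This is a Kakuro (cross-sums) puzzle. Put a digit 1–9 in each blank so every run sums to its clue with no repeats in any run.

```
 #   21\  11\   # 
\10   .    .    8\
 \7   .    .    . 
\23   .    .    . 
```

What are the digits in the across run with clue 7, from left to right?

7 in 3 cells must be {1,2,4}; 23 in 3 cells must be {6,8,9}.
Only 4 fits R2C1 under both its across sum 7 and down sum 21.
The 23 across and the 8 down share only 6, so R3C3 = 6.
R2C3 = 8 − 6 = 2 completes the 8 down.
R3C2 = 8: the only remaining digit allowed by both the 23 across and the 11 down.
R2C2 = 7 − 6 = 1 completes the 7 across.

4 1 2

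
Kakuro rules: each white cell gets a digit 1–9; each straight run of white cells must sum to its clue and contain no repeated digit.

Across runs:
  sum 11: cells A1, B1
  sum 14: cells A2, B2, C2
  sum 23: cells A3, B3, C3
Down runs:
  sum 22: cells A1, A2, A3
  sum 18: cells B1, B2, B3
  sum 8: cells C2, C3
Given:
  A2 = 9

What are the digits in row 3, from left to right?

23 in 3 cells must be {6,8,9}.
The 23 across and the 8 down share only 6, so C3 = 6.
C2 = 8 − 6 = 2 completes the 8 down.
Given what's placed, A3 must be 8 to fit the 23 across and 22 down.
B3 = 23 − 14 = 9 completes the 23 across.
A1 = 22 − 17 = 5 completes the 22 down.
B1 = 11 − 5 = 6 completes the 11 across.
B2 = 14 − 11 = 3 completes the 14 across.

8, 9, 6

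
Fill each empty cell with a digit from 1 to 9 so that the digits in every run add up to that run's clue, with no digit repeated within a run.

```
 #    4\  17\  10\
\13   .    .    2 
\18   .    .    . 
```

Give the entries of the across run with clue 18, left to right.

4 in 2 cells must be {1,3}; 17 in 2 cells must be {8,9}.
R1C1 = 3: the only remaining digit allowed by both the 13 across and the 4 down.
R1C2 = 13 − 5 = 8 completes the 13 across.
R2C1 = 4 − 3 = 1 completes the 4 down.
R2C2 = 17 − 8 = 9 completes the 17 down.
R2C3 = 18 − 10 = 8 completes the 18 across.

1 9 8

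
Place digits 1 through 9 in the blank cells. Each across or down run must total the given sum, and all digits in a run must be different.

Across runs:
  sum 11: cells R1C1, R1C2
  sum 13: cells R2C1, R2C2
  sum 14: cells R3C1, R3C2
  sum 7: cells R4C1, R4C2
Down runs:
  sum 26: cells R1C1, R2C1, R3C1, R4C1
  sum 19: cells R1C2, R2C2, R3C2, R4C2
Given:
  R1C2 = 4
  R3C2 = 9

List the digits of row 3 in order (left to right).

R1C1 = 11 − 4 = 7 completes the 11 across.
R2C2 = 5: the only remaining digit allowed by both the 13 across and the 19 down.
R3C1 = 14 − 9 = 5 completes the 14 across.
Given what's placed, R4C1 must be 6 to fit the 7 across and 26 down.
R4C2 = 7 − 6 = 1 completes the 7 across.
R2C1 = 13 − 5 = 8 completes the 13 across.

5 9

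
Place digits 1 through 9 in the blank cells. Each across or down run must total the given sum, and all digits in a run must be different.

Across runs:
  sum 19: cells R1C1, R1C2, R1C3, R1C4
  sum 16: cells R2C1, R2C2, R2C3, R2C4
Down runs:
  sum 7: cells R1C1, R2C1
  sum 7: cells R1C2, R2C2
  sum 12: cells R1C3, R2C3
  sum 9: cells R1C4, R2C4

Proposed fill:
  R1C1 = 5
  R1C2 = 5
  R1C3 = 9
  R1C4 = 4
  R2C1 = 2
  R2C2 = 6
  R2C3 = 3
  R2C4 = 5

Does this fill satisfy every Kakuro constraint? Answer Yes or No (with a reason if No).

No — the across run R1C1–R1C4 sums to 23, not 19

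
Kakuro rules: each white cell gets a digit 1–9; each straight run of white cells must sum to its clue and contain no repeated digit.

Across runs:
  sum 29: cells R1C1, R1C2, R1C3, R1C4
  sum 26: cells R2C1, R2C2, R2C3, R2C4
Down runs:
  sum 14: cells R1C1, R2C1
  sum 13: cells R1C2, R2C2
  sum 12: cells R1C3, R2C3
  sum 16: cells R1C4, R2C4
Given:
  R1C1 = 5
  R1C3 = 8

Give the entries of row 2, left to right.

29 in 4 cells must be {5,7,8,9}; 16 in 2 cells must be {7,9}.
R2C1 = 14 − 5 = 9 completes the 14 down.
R2C3 = 12 − 8 = 4 completes the 12 down.
Given what's placed, R2C4 must be 7 to fit the 26 across and 16 down.
R1C4 = 16 − 7 = 9 completes the 16 down.
R2C2 = 26 − 20 = 6 completes the 26 across.
R1C2 = 29 − 22 = 7 completes the 29 across.

9, 6, 4, 7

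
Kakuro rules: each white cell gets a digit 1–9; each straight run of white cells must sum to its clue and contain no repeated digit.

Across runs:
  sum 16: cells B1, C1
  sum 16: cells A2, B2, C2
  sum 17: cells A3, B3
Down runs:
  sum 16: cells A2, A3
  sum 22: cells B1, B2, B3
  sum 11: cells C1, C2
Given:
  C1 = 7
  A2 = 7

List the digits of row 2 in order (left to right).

7 5 4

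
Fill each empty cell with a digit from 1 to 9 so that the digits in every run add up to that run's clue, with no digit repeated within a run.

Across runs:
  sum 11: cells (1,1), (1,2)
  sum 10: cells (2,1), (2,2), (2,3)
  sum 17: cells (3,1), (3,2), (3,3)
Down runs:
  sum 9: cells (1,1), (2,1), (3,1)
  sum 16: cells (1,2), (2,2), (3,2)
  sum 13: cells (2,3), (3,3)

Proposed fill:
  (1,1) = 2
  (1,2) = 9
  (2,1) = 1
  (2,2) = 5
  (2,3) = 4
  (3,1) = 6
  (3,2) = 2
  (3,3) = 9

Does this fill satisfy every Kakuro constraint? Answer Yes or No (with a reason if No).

Yes

Across: 2+9=11; 1+5+4=10; 6+2+9=17. Down: 2+1+6=9; 9+5+2=16; 4+9=13. No digit repeats within any run.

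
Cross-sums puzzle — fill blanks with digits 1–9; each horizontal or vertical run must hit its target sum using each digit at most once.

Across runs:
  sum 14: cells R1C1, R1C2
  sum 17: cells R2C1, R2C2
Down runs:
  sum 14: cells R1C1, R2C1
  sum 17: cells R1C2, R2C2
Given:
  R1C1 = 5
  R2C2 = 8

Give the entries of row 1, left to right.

17 in 2 cells must be {8,9}.
R1C2 = 14 − 5 = 9 completes the 14 across.
R2C1 = 17 − 8 = 9 completes the 17 across.

5 9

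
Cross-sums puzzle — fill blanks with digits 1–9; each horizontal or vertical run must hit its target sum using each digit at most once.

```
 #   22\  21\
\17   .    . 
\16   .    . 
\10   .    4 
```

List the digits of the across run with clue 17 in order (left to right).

9 8

17 in 2 cells must be {8,9}; 16 in 2 cells must be {7,9}.
Given what's placed, R2C2 must be 9 to fit the 16 across and 21 down.
R3C1 = 10 − 4 = 6 completes the 10 across.
Given what's placed, R1C1 must be 9 to fit the 17 across and 22 down.
R1C2 = 17 − 9 = 8 completes the 17 across.
R2C1 = 16 − 9 = 7 completes the 16 across.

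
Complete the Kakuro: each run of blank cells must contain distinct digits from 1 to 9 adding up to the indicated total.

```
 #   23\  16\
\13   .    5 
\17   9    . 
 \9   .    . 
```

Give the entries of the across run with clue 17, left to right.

9 8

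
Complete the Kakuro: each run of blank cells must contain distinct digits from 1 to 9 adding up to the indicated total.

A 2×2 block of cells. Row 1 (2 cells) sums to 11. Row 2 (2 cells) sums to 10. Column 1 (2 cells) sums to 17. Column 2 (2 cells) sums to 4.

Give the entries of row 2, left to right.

17 in 2 cells must be {8,9}; 4 in 2 cells must be {1,3}.
The 11 across and the 4 down share only 3, so (1,2) = 3.
(2,2) = 4 − 3 = 1 completes the 4 down.
(1,1) = 11 − 3 = 8 completes the 11 across.
(2,1) = 10 − 1 = 9 completes the 10 across.

9 1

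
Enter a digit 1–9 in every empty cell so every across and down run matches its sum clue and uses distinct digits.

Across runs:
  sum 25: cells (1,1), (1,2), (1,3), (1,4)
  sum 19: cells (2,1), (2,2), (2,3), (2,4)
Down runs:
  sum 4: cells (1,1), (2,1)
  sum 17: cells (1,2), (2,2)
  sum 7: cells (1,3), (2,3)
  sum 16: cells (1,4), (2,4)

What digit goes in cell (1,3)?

4 in 2 cells must be {1,3}; 17 in 2 cells must be {8,9}; 16 in 2 cells must be {7,9}.
Nothing is forced directly, so branch on (1,1), whose candidates are 1 or 3. If (1,1) = 1: then (1,3) would have to be in {7,8,9} for the 25 across but in {1,2,3,4,5,6} for the 7 down — contradiction. So (1,1) = 3.
(2,1) = 4 − 3 = 1 completes the 4 down.
Nothing is forced directly, so branch on (2,4), whose candidates are 7 or 9. If (2,4) = 9: that forces (1,4) = 7, after which (2,2) would have to be in {2,3,4,5,6,7} for the 19 across but in {8,9} for the 17 down — contradiction. So (2,4) = 7.
(1,4) = 16 − 7 = 9 completes the 16 down.
(1,2) = 8: the only remaining digit allowed by both the 25 across and the 17 down.
(1,3) = 25 − 20 = 5 completes the 25 across.

5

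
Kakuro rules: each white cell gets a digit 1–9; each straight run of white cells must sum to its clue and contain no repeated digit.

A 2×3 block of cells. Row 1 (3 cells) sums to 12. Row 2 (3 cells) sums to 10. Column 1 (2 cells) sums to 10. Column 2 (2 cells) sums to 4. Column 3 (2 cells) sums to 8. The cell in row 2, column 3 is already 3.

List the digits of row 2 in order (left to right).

4 in 2 cells must be {1,3}.
(1,3) = 8 − 3 = 5 completes the 8 down.
(2,2) = 1: the only remaining digit allowed by both the 10 across and the 4 down.
(1,2) = 4 − 1 = 3 completes the 4 down.
(2,1) = 10 − 4 = 6 completes the 10 across.
(1,1) = 12 − 8 = 4 completes the 12 across.

6, 1, 3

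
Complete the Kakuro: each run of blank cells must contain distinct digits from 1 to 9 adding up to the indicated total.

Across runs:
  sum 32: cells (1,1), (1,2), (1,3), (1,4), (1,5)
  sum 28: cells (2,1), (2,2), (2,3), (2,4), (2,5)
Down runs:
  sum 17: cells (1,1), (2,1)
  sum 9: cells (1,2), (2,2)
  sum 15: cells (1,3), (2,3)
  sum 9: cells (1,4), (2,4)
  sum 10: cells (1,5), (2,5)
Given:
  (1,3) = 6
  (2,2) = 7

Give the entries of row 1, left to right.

17 in 2 cells must be {8,9}.
(1,2) = 9 − 7 = 2 completes the 9 down.
(2,3) = 15 − 6 = 9 completes the 15 down.
(2,1) = 8: the only remaining digit allowed by both the 28 across and the 17 down.
(1,1) = 17 − 8 = 9 completes the 17 down.
No cell is forced outright now. (2,4) can only be 1 or 3 (the digits allowed by both its 28 across and its 9 down). If (2,4) = 3: then (1,4) would have to be in {7,8} for the 32 across but in {6} for the 9 down — contradiction. So (2,4) = 1.
(1,4) = 9 − 1 = 8 completes the 9 down.
(1,5) = 32 − 25 = 7 completes the 32 across.

9 2 6 8 7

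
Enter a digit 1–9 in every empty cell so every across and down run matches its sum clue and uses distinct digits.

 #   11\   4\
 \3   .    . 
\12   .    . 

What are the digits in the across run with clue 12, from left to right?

9, 3

3 in 2 cells must be {1,2}; 4 in 2 cells must be {1,3}.
The 3 across and the 11 down share only 2, so R1C1 = 2.
R1C2 = 3 − 2 = 1 completes the 3 across.
R2C1 = 11 − 2 = 9 completes the 11 down.
R2C2 = 12 − 9 = 3 completes the 12 across.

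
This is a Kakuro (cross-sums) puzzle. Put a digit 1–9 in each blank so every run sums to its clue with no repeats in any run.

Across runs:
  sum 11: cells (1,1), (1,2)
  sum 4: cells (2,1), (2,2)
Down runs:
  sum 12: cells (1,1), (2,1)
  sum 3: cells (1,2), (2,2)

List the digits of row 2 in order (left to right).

3 1

4 in 2 cells must be {1,3}; 3 in 2 cells must be {1,2}.
The 11 across and the 3 down share only 2, so (1,2) = 2.
The 4 across and the 12 down share only 3, so (2,1) = 3.
(2,2) = 4 − 3 = 1 completes the 4 across.
(1,1) = 11 − 2 = 9 completes the 11 across.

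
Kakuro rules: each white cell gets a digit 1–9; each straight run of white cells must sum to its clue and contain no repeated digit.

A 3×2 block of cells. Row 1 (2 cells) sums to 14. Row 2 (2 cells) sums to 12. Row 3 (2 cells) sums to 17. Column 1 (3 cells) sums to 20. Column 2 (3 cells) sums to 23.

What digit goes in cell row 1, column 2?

6

17 in 2 cells must be {8,9}; 23 in 3 cells must be {6,8,9}.
Nothing is forced directly, so branch on (2,2), whose candidates are 8 or 9. If (2,2) = 8: that forces (2,1) = 4, (3,1) = 9, after which (3,2) would have to be in {8} for the 17 across but in {6,9} for the 23 down — contradiction. So (2,2) = 9.
(2,1) = 12 − 9 = 3 completes the 12 across.
Given what's placed, (3,2) must be 8 to fit the 17 across and 23 down.
(1,2) = 23 − 17 = 6 completes the 23 down.
(3,1) = 17 − 8 = 9 completes the 17 across.
(1,1) = 14 − 6 = 8 completes the 14 across.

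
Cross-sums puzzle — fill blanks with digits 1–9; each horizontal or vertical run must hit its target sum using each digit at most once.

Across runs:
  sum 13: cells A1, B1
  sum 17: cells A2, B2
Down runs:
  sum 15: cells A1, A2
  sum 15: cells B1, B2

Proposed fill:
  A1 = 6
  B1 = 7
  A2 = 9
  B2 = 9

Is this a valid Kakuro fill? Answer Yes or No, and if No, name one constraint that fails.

No — the across run A2–B2 sums to 18, not 17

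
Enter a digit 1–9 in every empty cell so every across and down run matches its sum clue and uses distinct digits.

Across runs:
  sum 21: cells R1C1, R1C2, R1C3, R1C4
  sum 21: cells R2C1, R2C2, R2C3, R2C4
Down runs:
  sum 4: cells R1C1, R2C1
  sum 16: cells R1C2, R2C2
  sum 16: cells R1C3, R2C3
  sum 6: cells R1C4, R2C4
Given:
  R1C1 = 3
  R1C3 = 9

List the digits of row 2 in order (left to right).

4 in 2 cells must be {1,3}; 16 in 2 cells must be {7,9}.
Given what's placed, R1C2 must be 7 to fit the 21 across and 16 down.
R1C4 = 21 − 19 = 2 completes the 21 across.
R2C1 = 4 − 3 = 1 completes the 4 down.
R2C2 = 16 − 7 = 9 completes the 16 down.
R2C3 = 16 − 9 = 7 completes the 16 down.
R2C4 = 21 − 17 = 4 completes the 21 across.

1 9 7 4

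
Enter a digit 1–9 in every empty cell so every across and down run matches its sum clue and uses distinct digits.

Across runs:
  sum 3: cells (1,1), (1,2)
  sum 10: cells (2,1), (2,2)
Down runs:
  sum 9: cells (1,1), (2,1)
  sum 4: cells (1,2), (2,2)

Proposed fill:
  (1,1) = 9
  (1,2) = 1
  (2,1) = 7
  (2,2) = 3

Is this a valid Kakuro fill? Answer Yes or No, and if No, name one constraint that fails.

No — the down run (1,1)–(2,1) sums to 16, not 9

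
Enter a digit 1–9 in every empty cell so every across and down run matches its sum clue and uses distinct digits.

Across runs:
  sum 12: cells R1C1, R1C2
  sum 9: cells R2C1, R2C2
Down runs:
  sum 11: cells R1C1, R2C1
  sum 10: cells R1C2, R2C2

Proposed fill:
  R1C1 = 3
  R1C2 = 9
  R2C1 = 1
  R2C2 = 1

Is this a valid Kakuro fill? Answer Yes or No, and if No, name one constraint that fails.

No — the across run R2C1–R2C2 sums to 2, not 9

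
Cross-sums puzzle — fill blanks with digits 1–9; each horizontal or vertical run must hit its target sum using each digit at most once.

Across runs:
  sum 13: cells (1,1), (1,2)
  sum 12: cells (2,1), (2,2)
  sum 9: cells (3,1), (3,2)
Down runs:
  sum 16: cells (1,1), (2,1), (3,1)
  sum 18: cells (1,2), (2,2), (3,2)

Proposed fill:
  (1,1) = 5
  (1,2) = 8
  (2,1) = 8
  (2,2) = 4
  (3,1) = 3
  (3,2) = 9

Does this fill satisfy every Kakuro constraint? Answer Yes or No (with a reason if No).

No — the down run (1,2)–(3,2) sums to 21, not 18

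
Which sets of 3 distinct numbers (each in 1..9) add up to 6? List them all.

3 distinct digits from 1–9 sum between 6 and 24.
Only one set works: {1,2,3}.

{1,2,3}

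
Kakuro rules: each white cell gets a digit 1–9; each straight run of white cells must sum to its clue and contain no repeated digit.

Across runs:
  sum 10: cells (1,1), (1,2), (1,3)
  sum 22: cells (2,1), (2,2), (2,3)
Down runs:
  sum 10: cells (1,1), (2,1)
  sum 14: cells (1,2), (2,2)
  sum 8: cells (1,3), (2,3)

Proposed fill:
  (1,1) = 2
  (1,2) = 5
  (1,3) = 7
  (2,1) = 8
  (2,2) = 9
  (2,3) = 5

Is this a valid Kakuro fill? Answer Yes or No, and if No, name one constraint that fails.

No — the down run (1,3)–(2,3) sums to 12, not 8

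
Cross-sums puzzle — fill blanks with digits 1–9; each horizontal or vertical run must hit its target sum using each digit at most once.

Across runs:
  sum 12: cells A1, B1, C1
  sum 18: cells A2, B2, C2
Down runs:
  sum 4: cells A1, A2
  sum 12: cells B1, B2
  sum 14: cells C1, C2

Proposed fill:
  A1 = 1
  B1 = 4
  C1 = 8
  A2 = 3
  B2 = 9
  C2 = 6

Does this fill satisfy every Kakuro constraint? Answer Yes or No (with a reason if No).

No — the across run A1–C1 sums to 13, not 12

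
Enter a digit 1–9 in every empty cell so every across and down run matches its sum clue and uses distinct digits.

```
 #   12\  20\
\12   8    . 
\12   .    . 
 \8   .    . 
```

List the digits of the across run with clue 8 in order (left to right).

R1C2 = 12 − 8 = 4 completes the 12 across.
R2C1 = 3: the only remaining digit allowed by both the 12 across and the 12 down.
R2C2 = 12 − 3 = 9 completes the 12 across.
R3C1 = 12 − 11 = 1 completes the 12 down.
R3C2 = 8 − 1 = 7 completes the 8 across.

1, 7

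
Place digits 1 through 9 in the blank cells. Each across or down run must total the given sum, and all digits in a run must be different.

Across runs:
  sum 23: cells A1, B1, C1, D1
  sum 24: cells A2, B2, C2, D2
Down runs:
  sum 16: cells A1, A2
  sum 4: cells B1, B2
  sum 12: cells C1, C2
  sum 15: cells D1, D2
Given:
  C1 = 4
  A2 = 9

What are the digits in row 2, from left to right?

16 in 2 cells must be {7,9}; 4 in 2 cells must be {1,3}.
A1 = 16 − 9 = 7 completes the 16 down.
Given what's placed, B1 must be 3 to fit the 23 across and 4 down.
D1 = 23 − 14 = 9 completes the 23 across.
B2 = 4 − 3 = 1 completes the 4 down.
C2 = 12 − 4 = 8 completes the 12 down.
D2 = 24 − 18 = 6 completes the 24 across.

9, 1, 8, 6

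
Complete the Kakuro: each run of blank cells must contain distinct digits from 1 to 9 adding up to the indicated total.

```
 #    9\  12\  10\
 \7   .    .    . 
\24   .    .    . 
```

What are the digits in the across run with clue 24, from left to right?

7 8 9

7 in 3 cells must be {1,2,4}; 24 in 3 cells must be {7,8,9}.
The 7 across and the 12 down share only 4, so R1C2 = 4.
R2C2 = 12 − 4 = 8 completes the 12 down.
Given what's placed, R2C1 must be 7 to fit the 24 across and 9 down.
R2C3 = 24 − 15 = 9 completes the 24 across.
R1C1 = 9 − 7 = 2 completes the 9 down.
R1C3 = 7 − 6 = 1 completes the 7 across.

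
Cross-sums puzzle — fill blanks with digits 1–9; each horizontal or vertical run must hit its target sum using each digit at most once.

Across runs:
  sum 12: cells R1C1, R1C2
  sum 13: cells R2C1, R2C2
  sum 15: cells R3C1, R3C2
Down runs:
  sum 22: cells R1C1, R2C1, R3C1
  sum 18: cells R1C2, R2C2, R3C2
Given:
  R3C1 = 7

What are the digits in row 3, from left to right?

R1C1 = 9: the only remaining digit allowed by both the 12 across and the 22 down.
R1C2 = 12 − 9 = 3 completes the 12 across.
R2C1 = 22 − 16 = 6 completes the 22 down.
R2C2 = 13 − 6 = 7 completes the 13 across.
R3C2 = 15 − 7 = 8 completes the 15 across.

7, 8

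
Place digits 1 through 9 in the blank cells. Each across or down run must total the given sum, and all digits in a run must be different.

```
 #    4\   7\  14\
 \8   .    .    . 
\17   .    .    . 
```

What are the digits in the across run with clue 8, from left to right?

4 in 2 cells must be {1,3}.
The 8 across and the 14 down share only 5, so R1C3 = 5.
R2C3 = 14 − 5 = 9 completes the 14 down.
Given what's placed, R1C1 must be 1 to fit the 8 across and 4 down.
R1C2 = 8 − 6 = 2 completes the 8 across.
R2C1 = 4 − 1 = 3 completes the 4 down.
R2C2 = 17 − 12 = 5 completes the 17 across.

1 2 5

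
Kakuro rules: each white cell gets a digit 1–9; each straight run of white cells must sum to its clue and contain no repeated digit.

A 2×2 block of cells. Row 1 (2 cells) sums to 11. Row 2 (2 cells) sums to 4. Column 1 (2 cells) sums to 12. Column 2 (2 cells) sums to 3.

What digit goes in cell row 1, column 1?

4 in 2 cells must be {1,3}; 3 in 2 cells must be {1,2}.
The 11 across and the 3 down share only 2, so (1,2) = 2.
The 4 across and the 12 down share only 3, so (2,1) = 3.
(2,2) = 4 − 3 = 1 completes the 4 across.
(1,1) = 11 − 2 = 9 completes the 11 across.

9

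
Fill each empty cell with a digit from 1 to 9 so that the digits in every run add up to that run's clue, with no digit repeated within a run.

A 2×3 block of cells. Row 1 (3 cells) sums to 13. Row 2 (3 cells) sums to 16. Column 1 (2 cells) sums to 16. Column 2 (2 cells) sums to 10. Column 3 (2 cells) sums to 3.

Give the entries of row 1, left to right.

16 in 2 cells must be {7,9}; 3 in 2 cells must be {1,2}.
Nothing is forced directly, so branch on (1,1), whose candidates are 7 or 9. If (1,1) = 9: that forces (1,3) = 1, (2,1) = 7, after which (2,3) would have to be in {1,3,4,5,6,8} for the 16 across but in {2} for the 3 down — contradiction. So (1,1) = 7.
(2,1) = 16 − 7 = 9 completes the 16 down.
Nothing is forced directly, so branch on (1,3), whose candidates are 1 or 2. If (1,3) = 1: then (1,2) would have to be in {5} for the 13 across but in {1,2,3,4,6,7,8,9} for the 10 down — contradiction. So (1,3) = 2.
(1,2) = 13 − 9 = 4 completes the 13 across.
(2,2) = 10 − 4 = 6 completes the 10 down.
(2,3) = 16 − 15 = 1 completes the 16 across.

7 4 2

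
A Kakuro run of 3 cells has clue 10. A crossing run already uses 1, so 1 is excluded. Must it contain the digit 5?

The only way to make 10 from 3 distinct digits under that restriction is {2,3,5}, which contains 5.

Yes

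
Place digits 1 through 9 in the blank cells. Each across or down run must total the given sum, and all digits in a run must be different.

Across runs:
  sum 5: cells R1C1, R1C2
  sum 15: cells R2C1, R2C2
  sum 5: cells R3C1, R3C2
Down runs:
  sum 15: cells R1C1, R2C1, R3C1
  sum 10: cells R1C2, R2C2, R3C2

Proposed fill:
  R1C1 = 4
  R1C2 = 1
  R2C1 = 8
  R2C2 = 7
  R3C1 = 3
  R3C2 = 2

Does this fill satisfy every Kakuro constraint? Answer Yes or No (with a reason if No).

Across: 4+1=5; 8+7=15; 3+2=5. Down: 4+8+3=15; 1+7+2=10. No digit repeats within any run.

Yes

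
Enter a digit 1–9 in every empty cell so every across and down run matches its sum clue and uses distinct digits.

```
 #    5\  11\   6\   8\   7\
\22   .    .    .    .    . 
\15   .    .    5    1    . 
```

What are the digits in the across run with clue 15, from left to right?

3, 2, 5, 1, 4

15 in 5 cells must be {1,2,3,4,5}.
R1C3 = 6 − 5 = 1 completes the 6 down.
R1C4 = 8 − 1 = 7 completes the 8 down.
No cell is forced outright now. R2C5 can only be 2 or 3 or 4 (the digits allowed by both its 15 across and its 7 down). If R2C5 = 2: that forces R1C5 = 5, R1C1 = 3, R1C2 = 6, after which R2C1 would have to be in {3,4} for the 15 across but in {2} for the 5 down — contradiction. If R2C5 = 3: that forces R1C5 = 4, R1C1 = 2, R1C2 = 8, after which R2C1 would have to be in {2,4} for the 15 across but in {3} for the 5 down — contradiction. So R2C5 = 4.
R1C5 = 7 − 4 = 3 completes the 7 down.
Given what's placed, R1C1 must be 2 to fit the 22 across and 5 down.
R1C2 = 22 − 13 = 9 completes the 22 across.
R2C1 = 5 − 2 = 3 completes the 5 down.
R2C2 = 15 − 13 = 2 completes the 15 across.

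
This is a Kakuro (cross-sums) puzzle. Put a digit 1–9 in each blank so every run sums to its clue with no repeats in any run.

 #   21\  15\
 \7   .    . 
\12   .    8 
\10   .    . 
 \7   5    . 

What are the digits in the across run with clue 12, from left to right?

4, 8

R2C1 = 12 − 8 = 4 completes the 12 across.
R4C2 = 7 − 5 = 2 completes the 7 across.
R1C1 = 3: the only remaining digit allowed by both the 7 across and the 21 down.
R1C2 = 7 − 3 = 4 completes the 7 across.
R3C1 = 21 − 12 = 9 completes the 21 down.
R3C2 = 10 − 9 = 1 completes the 10 across.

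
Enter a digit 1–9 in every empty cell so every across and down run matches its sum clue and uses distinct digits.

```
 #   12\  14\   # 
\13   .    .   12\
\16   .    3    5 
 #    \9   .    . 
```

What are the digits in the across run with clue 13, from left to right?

4, 9

R2C1 = 16 − 8 = 8 completes the 16 across.
R3C3 = 12 − 5 = 7 completes the 12 down.
R1C1 = 12 − 8 = 4 completes the 12 down.
R1C2 = 13 − 4 = 9 completes the 13 across.
R3C2 = 9 − 7 = 2 completes the 9 across.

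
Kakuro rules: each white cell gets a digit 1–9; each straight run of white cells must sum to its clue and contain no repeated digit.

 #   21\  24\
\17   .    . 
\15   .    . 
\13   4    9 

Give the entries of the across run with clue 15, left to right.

8 7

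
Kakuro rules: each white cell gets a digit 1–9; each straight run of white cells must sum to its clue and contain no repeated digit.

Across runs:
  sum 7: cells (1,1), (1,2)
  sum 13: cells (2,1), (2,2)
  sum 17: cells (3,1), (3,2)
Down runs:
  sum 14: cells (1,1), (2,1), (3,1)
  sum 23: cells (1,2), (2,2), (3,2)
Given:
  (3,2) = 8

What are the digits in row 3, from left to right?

9 8

17 in 2 cells must be {8,9}; 23 in 3 cells must be {6,8,9}.
Given what's placed, (1,2) must be 6 to fit the 7 across and 23 down.
(2,2) = 23 − 14 = 9 completes the 23 down.
(3,1) = 17 − 8 = 9 completes the 17 across.
(1,1) = 7 − 6 = 1 completes the 7 across.
(2,1) = 13 − 9 = 4 completes the 13 across.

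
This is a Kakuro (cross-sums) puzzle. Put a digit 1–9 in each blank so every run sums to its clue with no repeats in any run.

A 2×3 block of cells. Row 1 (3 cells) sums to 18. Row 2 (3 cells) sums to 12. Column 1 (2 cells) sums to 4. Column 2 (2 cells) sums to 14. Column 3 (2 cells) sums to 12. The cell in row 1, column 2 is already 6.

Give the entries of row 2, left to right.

4 in 2 cells must be {1,3}.
Given what's placed, (1,1) must be 3 to fit the 18 across and 4 down.
(1,3) = 18 − 9 = 9 completes the 18 across.
(2,1) = 4 − 3 = 1 completes the 4 down.
(2,2) = 14 − 6 = 8 completes the 14 down.
(2,3) = 12 − 9 = 3 completes the 12 across.

1 8 3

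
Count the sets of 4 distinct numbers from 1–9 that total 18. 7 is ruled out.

4 distinct digits from 1–9 sum between 10 and 30.
Dropping sets that contain 7.

7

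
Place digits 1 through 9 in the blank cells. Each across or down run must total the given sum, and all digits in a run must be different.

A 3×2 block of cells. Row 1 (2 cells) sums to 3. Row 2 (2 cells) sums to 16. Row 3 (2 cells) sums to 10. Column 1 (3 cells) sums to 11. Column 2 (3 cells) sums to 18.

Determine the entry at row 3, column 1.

3

3 in 2 cells must be {1,2}; 16 in 2 cells must be {7,9}.
The 16 across and the 11 down share only 7, so (2,1) = 7.
(2,2) = 16 − 7 = 9 completes the 16 across.
Given what's placed, (1,1) must be 1 to fit the 3 across and 11 down.
(1,2) = 3 − 1 = 2 completes the 3 across.
(3,1) = 11 − 8 = 3 completes the 11 down.
(3,2) = 10 − 3 = 7 completes the 10 across.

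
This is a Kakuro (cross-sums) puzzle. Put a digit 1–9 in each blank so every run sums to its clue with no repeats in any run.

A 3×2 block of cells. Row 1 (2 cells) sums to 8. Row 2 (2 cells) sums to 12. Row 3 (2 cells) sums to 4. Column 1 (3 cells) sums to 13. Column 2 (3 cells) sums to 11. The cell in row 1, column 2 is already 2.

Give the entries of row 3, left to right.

3 1

4 in 2 cells must be {1,3}.
(1,1) = 8 − 2 = 6 completes the 8 across.
Given what's placed, (3,1) must be 3 to fit the 4 across and 13 down.
(3,2) = 4 − 3 = 1 completes the 4 across.
(2,1) = 13 − 9 = 4 completes the 13 down.
(2,2) = 12 − 4 = 8 completes the 12 across.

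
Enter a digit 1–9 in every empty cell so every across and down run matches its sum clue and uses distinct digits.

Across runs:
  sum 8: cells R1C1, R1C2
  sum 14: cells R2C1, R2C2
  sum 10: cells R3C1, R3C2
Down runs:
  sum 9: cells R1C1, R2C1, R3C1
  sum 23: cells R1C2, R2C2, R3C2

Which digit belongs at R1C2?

6

23 in 3 cells must be {6,8,9}.
The 8 across and the 23 down share only 6, so R1C2 = 6.
R1C1 = 8 − 6 = 2 completes the 8 across.
Given what's placed, R2C1 must be 6 to fit the 14 across and 9 down.
R2C2 = 14 − 6 = 8 completes the 14 across.
R3C1 = 9 − 8 = 1 completes the 9 down.
R3C2 = 10 − 1 = 9 completes the 10 across.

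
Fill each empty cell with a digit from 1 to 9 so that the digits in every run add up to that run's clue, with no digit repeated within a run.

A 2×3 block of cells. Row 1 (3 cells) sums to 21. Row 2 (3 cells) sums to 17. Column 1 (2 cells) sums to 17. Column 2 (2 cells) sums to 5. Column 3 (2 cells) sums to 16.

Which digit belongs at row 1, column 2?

17 in 2 cells must be {8,9}; 16 in 2 cells must be {7,9}.
The 21 across and the 5 down share only 4, so (1,2) = 4.
Given what's placed, (1,3) must be 9 to fit the 21 across and 16 down.
(2,2) = 5 − 4 = 1 completes the 5 down.
(2,3) = 16 − 9 = 7 completes the 16 down.
(1,1) = 21 − 13 = 8 completes the 21 across.
(2,1) = 17 − 8 = 9 completes the 17 across.

4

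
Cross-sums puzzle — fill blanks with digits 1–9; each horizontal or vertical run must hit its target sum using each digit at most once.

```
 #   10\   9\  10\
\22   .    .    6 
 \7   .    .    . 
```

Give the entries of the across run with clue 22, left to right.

9 7 6

7 in 3 cells must be {1,2,4}.
Given what's placed, R1C2 must be 7 to fit the 22 across and 9 down.
R2C2 = 9 − 7 = 2 completes the 9 down.
R2C3 = 10 − 6 = 4 completes the 10 down.
R1C1 = 22 − 13 = 9 completes the 22 across.
R2C1 = 7 − 6 = 1 completes the 7 across.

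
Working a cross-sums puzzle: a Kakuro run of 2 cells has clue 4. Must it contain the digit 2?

No

The only way to make 4 from 2 distinct digits is {1,3}, which does not contain 2.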